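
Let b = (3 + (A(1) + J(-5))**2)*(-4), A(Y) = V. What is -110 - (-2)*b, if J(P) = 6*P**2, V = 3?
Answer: -187406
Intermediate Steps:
A(Y) = 3
b = -93648 (b = (3 + (3 + 6*(-5)**2)**2)*(-4) = (3 + (3 + 6*25)**2)*(-4) = (3 + (3 + 150)**2)*(-4) = (3 + 153**2)*(-4) = (3 + 23409)*(-4) = 23412*(-4) = -93648)
-110 - (-2)*b = -110 - (-2)*(-93648) = -110 - 1*187296 = -110 - 187296 = -187406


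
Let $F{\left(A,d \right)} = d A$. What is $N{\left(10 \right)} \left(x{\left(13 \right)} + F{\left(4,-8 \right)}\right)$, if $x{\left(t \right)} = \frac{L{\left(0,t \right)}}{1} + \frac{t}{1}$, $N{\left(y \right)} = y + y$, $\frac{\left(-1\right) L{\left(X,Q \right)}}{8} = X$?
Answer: $-380$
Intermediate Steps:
$F{\left(A,d \right)} = A d$
$L{\left(X,Q \right)} = - 8 X$
$N{\left(y \right)} = 2 y$
$x{\left(t \right)} = t$ ($x{\left(t \right)} = \frac{\left(-8\right) 0}{1} + \frac{t}{1} = 0 \cdot 1 + t 1 = 0 + t = t$)
$N{\left(10 \right)} \left(x{\left(13 \right)} + F{\left(4,-8 \right)}\right) = 2 \cdot 10 \left(13 + 4 \left(-8\right)\right) = 20 \left(13 - 32\right) = 20 \left(-19\right) = -380$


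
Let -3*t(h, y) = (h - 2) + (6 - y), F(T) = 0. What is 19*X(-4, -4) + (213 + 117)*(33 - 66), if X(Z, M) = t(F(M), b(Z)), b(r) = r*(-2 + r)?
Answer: -32290/3 ≈ -10763.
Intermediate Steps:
t(h, y) = -4/3 - h/3 + y/3 (t(h, y) = -((h - 2) + (6 - y))/3 = -((-2 + h) + (6 - y))/3 = -(4 + h - y)/3 = -4/3 - h/3 + y/3)
X(Z, M) = -4/3 + Z*(-2 + Z)/3 (X(Z, M) = -4/3 - ⅓*0 + (Z*(-2 + Z))/3 = -4/3 + 0 + Z*(-2 + Z)/3 = -4/3 + Z*(-2 + Z)/3)
19*X(-4, -4) + (213 + 117)*(33 - 66) = 19*(-4/3 + (⅓)*(-4)*(-2 - 4)) + (213 + 117)*(33 - 66) = 19*(-4/3 + (⅓)*(-4)*(-6)) + 330*(-33) = 19*(-4/3 + 8) - 10890 = 19*(20/3) - 10890 = 380/3 - 10890 = -32290/3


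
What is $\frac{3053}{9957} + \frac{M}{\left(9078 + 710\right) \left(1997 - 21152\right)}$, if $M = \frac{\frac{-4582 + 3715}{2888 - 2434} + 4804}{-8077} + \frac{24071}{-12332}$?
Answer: $\frac{1438036426651546360979}{4689986264631770446160} \approx 0.30662$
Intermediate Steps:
$M = - \frac{57576471743}{22610463028}$ ($M = \left(- \frac{867}{454} + 4804\right) \left(- \frac{1}{8077}\right) + 24071 \left(- \frac{1}{12332}\right) = \left(\left(-867\right) \frac{1}{454} + 4804\right) \left(- \frac{1}{8077}\right) - \frac{24071}{12332} = \left(- \frac{867}{454} + 4804\right) \left(- \frac{1}{8077}\right) - \frac{24071}{12332} = \frac{2180149}{454} \left(- \frac{1}{8077}\right) - \frac{24071}{12332} = - \frac{2180149}{3666958} - \frac{24071}{12332} = - \frac{57576471743}{22610463028} \approx -2.5465$)
$\frac{3053}{9957} + \frac{M}{\left(9078 + 710\right) \left(1997 - 21152\right)} = \frac{3053}{9957} - \frac{57576471743}{22610463028 \left(9078 + 710\right) \left(1997 - 21152\right)} = 3053 \cdot \frac{1}{9957} - \frac{57576471743}{22610463028 \cdot 9788 \left(-19155\right)} = \frac{3053}{9957} - \frac{57576471743}{22610463028 \left(-187489140\right)} = \frac{3053}{9957} - - \frac{57576471743}{4239216268121515920} = \frac{3053}{9957} + \frac{57576471743}{4239216268121515920} = \frac{1438036426651546360979}{4689986264631770446160}$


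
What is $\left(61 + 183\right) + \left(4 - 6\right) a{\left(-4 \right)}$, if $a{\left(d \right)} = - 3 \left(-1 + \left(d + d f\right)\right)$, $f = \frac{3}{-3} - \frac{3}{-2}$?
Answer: $202$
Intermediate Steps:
$f = \frac{1}{2}$ ($f = 3 \left(- \frac{1}{3}\right) - - \frac{3}{2} = -1 + \frac{3}{2} = \frac{1}{2} \approx 0.5$)
$a{\left(d \right)} = 3 - \frac{9 d}{2}$ ($a{\left(d \right)} = - 3 \left(-1 + \left(d + d \frac{1}{2}\right)\right) = - 3 \left(-1 + \left(d + \frac{d}{2}\right)\right) = - 3 \left(-1 + \frac{3 d}{2}\right) = 3 - \frac{9 d}{2}$)
$\left(61 + 183\right) + \left(4 - 6\right) a{\left(-4 \right)} = \left(61 + 183\right) + \left(4 - 6\right) \left(3 - -18\right) = 244 - 2 \left(3 + 18\right) = 244 - 42 = 202$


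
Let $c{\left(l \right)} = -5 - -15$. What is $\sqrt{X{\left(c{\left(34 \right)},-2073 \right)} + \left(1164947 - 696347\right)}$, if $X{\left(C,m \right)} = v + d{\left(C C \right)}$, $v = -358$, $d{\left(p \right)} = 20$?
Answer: $\sqrt{468262} \approx 684.3$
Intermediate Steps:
$c{\left(l \right)} = 10$ ($c{\left(l \right)} = -5 + 15 = 10$)
$X{\left(C,m \right)} = -338$ ($X{\left(C,m \right)} = -358 + 20 = -338$)
$\sqrt{X{\left(c{\left(34 \right)},-2073 \right)} + \left(1164947 - 696347\right)} = \sqrt{-338 + \left(1164947 - 696347\right)} = \sqrt{-338 + 468600} = \sqrt{468262}$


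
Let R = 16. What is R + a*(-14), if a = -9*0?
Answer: 16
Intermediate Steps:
a = 0
R + a*(-14) = 16 + 0*(-14) = 16 + 0 = 16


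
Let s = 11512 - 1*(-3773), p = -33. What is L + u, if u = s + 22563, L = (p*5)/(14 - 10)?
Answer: 151227/4 ≈ 37807.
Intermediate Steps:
L = -165/4 (L = (-33*5)/(14 - 10) = -165/4 ≈ -41.250)
s = 15285 (s = 11512 + 3773 = 15285)
u = 37848 (u = 15285 + 22563 = 37848)
L + u = -165/4 + 37848 = 151227/4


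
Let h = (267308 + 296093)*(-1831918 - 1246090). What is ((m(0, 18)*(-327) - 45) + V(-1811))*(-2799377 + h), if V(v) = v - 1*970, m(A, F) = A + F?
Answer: 15107963452904520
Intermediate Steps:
V(v) = -970 + v (V(v) = v - 970 = -970 + v)
h = -1734152785208 (h = 563401*(-3078008) = -1734152785208)
((m(0, 18)*(-327) - 45) + V(-1811))*(-2799377 + h) = (((0 + 18)*(-327) - 45) + (-970 - 1811))*(-2799377 - 1734152785208) = ((18*(-327) - 45) - 2781)*(-1734155584585) = ((-5886 - 45) - 2781)*(-1734155584585) = (-5931 - 2781)*(-1734155584585) = -8712*(-1734155584585) = 15107963452904520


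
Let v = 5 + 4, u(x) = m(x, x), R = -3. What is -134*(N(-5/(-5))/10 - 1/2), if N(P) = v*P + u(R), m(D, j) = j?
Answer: -67/5 ≈ -13.400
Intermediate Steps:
u(x) = x
v = 9
N(P) = -3 + 9*P (N(P) = 9*P - 3 = -3 + 9*P)
-134*(N(-5/(-5))/10 - 1/2) = -134*((-3 + 9*(-5/(-5)))/10 - 1/2) = -134*((-3 + 9*(-5*(-1/5)))*(1/10) - 1*1/2) = -134*((-3 + 9*1)*(1/10) - 1/2) = -134*((-3 + 9)*(1/10) - 1/2) = -134*(6*(1/10) - 1/2) = -134*(3/5 - 1/2) = -134*1/10 = -67/5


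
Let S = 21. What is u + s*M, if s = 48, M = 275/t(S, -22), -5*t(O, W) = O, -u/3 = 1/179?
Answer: -3938021/1253 ≈ -3142.9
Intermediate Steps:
u = -3/179 ≈ -0.016760
t(O, W) = -O/5
M = -1375/21 (M = 275/((-1/5*21)) = 275/(-21/5) = 275*(-5/21) = -1375/21 ≈ -65.476)
u + s*M = -3/179 + 48*(-1375/21) = -3/179 - 22000/7 = -3938021/1253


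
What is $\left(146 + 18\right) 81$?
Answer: $13284$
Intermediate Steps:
$\left(146 + 18\right) 81 = 164 \cdot 81 = 13284$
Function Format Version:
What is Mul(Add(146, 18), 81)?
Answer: 13284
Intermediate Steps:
Mul(Add(146, 18), 81) = Mul(164, 81) = 13284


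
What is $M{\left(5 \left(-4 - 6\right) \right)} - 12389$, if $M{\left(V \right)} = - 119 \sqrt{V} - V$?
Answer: $-12339 - 595 i \sqrt{2} \approx -12339.0 - 841.46 i$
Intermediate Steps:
$M{\left(V \right)} = - V - 119 \sqrt{V}$
$M{\left(5 \left(-4 - 6\right) \right)} - 12389 = \left(- 5 \left(-4 - 6\right) - 119 \sqrt{5 \left(-4 - 6\right)}\right) - 12389 = \left(- 5 \left(-10\right) - 119 \sqrt{5 \left(-10\right)}\right) - 12389 = \left(\left(-1\right) \left(-50\right) - 119 \sqrt{-50}\right) - 12389 = \left(50 - 119 \cdot 5 i \sqrt{2}\right) - 12389 = \left(50 - 595 i \sqrt{2}\right) - 12389 = -12339 - 595 i \sqrt{2}$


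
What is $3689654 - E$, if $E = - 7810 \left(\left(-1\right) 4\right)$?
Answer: $3658414$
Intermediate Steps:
$E = 31240$ ($E = \left(-7810\right) \left(-4\right) = 31240$)
$3689654 - E = 3689654 - 31240 = 3658414$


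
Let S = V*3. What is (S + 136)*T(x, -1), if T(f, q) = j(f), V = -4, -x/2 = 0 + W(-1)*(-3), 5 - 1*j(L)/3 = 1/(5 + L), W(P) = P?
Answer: 2232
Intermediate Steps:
j(L) = 15 - 3/(5 + L)
x = -6 (x = -2*(0 - 1*(-3)) = -2*(0 + 3) = -2*3 = -6)
T(f, q) = 3*(24 + 5*f)/(5 + f)
S = -12 (S = -4*3 = -12)
(S + 136)*T(x, -1) = (-12 + 136)*(3*(24 + 5*(-6))/(5 - 6)) = 124*(3*(24 - 30)/(-1)) = 124*(3*(-1)*(-6)) = 124*18 = 2232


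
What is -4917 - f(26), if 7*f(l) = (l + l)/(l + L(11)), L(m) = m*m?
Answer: -5059645/1029 ≈ -4917.0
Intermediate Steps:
L(m) = m**2
f(l) = 2*l/(7*(121 + l)) (f(l) = ((l + l)/(l + 11**2))/7 = ((2*l)/(l + 121))/7 = ((2*l)/(121 + l))/7 = (2*l/(121 + l))/7 = 2*l/(7*(121 + l)))
-4917 - f(26) = -4917 - 2*26/(7*(121 + 26)) = -4917 - 2*26/(7*147) = -4917 - 1*52/1029 = -4917 - 52/1029 = -5059645/1029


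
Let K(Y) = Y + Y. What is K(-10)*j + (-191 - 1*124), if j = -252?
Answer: 4725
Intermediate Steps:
K(Y) = 2*Y
K(-10)*j + (-191 - 1*124) = (2*(-10))*(-252) + (-191 - 1*124) = -20*(-252) + (-191 - 124) = 5040 - 315 = 4725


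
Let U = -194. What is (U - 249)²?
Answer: 196249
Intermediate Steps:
(U - 249)² = (-194 - 249)² = (-443)² = 196249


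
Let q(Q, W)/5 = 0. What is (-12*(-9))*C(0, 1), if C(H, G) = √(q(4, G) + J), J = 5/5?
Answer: 108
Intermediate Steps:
q(Q, W) = 0 (q(Q, W) = 5*0 = 0)
J = 1 (J = 5*(⅕) = 1)
C(H, G) = 1 (C(H, G) = √(0 + 1) = √1 = 1)
(-12*(-9))*C(0, 1) = -12*(-9)*1 = 108*1 = 108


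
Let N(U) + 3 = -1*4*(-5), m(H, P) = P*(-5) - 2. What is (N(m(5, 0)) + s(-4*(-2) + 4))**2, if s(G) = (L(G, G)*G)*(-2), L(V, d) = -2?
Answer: 4225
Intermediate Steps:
m(H, P) = -2 - 5*P (m(H, P) = -5*P - 2 = -2 - 5*P)
N(U) = 17 (N(U) = -3 - 1*4*(-5) = -3 - 4*(-5) = -3 + 20 = 17)
s(G) = 4*G (s(G) = -2*G*(-2) = 4*G)
(N(m(5, 0)) + s(-4*(-2) + 4))**2 = (17 + 4*(-4*(-2) + 4))**2 = (17 + 4*(8 + 4))**2 = (17 + 4*12)**2 = (17 + 48)**2 = 65**2 = 4225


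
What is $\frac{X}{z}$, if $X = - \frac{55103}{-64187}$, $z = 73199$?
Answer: $\frac{55103}{4698424213} \approx 1.1728 \cdot 10^{-5}$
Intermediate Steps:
$X = \frac{55103}{64187}$ ($X = \left(-55103\right) \left(- \frac{1}{64187}\right) = \frac{55103}{64187} \approx 0.85848$)
$\frac{X}{z} = \frac{55103}{64187 \cdot 73199} = \frac{55103}{64187} \cdot \frac{1}{73199} = \frac{55103}{4698424213}$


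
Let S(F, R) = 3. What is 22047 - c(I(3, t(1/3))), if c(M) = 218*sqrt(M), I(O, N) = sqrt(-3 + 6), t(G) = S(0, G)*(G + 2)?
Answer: 22047 - 218*3**(1/4) ≈ 21760.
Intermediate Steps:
t(G) = 6 + 3*G (t(G) = 3*(G + 2) = 3*(2 + G) = 6 + 3*G)
I(O, N) = sqrt(3)
22047 - c(I(3, t(1/3))) = 22047 - 218*sqrt(sqrt(3)) = 22047 - 218*3**(1/4)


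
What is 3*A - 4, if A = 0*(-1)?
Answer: -4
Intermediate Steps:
A = 0
3*A - 4 = 3*0 - 4 = 0 - 4 = -4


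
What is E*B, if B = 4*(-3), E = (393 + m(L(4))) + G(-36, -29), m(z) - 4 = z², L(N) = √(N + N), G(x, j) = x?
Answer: -4428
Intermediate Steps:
L(N) = √2*√N (L(N) = √(2*N) = √2*√N)
m(z) = 4 + z²
E = 369 (E = (393 + (4 + (√2*√4)²)) - 36 = (393 + (4 + (√2*2)²)) - 36 = (393 + (4 + (2*√2)²)) - 36 = (393 + (4 + 8)) - 36 = (393 + 12) - 36 = 405 - 36 = 369)
B = -12
E*B = 369*(-12) = -4428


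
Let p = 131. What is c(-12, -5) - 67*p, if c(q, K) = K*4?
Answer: -8797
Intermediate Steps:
c(q, K) = 4*K
c(-12, -5) - 67*p = 4*(-5) - 67*131 = -20 - 8777 = -8797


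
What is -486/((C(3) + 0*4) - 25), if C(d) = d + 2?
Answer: 243/10 ≈ 24.300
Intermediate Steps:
C(d) = 2 + d
-486/((C(3) + 0*4) - 25) = -486/(((2 + 3) + 0*4) - 25) = -486/((5 + 0) - 25) = -486/(5 - 25) = -486/(-20) = -1/20*(-486) = 243/10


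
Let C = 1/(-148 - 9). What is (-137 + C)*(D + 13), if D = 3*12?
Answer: -1053990/157 ≈ -6713.3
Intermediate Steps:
D = 36
C = -1/157 (C = 1/(-157) = -1/157 ≈ -0.0063694)
(-137 + C)*(D + 13) = (-137 - 1/157)*(36 + 13) = -21510/157*49 = -1053990/157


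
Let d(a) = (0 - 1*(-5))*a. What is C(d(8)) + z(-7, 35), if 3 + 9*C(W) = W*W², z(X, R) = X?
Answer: 63934/9 ≈ 7103.8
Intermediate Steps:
d(a) = 5*a (d(a) = (0 + 5)*a = 5*a)
C(W) = -⅓ + W³/9 (C(W) = -⅓ + (W*W²)/9 = -⅓ + W³/9)
C(d(8)) + z(-7, 35) = (-⅓ + (5*8)³/9) - 7 = (-⅓ + (⅑)*40³) - 7 = (-⅓ + (⅑)*64000) - 7 = (-⅓ + 64000/9) - 7 = 63997/9 - 7 = 63934/9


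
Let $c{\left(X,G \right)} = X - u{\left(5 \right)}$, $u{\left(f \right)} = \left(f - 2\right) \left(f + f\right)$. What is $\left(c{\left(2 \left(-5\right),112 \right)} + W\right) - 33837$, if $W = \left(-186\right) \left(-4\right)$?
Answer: $-33133$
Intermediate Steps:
$u{\left(f \right)} = 2 f \left(-2 + f\right)$ ($u{\left(f \right)} = \left(-2 + f\right) 2 f = 2 f \left(-2 + f\right)$)
$c{\left(X,G \right)} = -30 + X$ ($c{\left(X,G \right)} = X - 2 \cdot 5 \left(-2 + 5\right) = X - 2 \cdot 5 \cdot 3 = X - 30 = -30 + X$)
$W = 744$
$\left(c{\left(2 \left(-5\right),112 \right)} + W\right) - 33837 = \left(\left(-30 + 2 \left(-5\right)\right) + 744\right) - 33837 = \left(\left(-30 - 10\right) + 744\right) - 33837 = \left(-40 + 744\right) - 33837 = 704 - 33837 = -33133$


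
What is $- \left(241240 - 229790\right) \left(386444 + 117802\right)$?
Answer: $-5773616700$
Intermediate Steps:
$- \left(241240 - 229790\right) \left(386444 + 117802\right) = - 11450 \cdot 504246 = \left(-1\right) 5773616700 = -5773616700$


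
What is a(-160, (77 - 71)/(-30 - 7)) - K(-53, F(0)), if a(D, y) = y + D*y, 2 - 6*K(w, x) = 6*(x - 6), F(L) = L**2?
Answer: 2159/111 ≈ 19.450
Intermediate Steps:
K(w, x) = 19/3 - x (K(w, x) = 1/3 - (x - 6) = 1/3 - (-6 + x) = 1/3 - (-36 + 6*x)/6 = 1/3 + (6 - x) = 19/3 - x)
a(-160, (77 - 71)/(-30 - 7)) - K(-53, F(0)) = ((77 - 71)/(-30 - 7))*(1 - 160) - (19/3 - 1*0**2) = (6/(-37))*(-159) - (19/3 - 1*0) = (6*(-1/37))*(-159) - (19/3 + 0) = -6/37*(-159) - 1*19/3 = 954/37 - 19/3 = 2159/111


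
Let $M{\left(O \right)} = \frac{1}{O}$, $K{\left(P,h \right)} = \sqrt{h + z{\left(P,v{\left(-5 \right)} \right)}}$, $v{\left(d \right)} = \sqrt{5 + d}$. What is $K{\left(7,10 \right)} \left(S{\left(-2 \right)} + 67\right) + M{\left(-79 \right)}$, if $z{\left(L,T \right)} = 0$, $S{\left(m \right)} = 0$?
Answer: $- \frac{1}{79} + 67 \sqrt{10} \approx 211.86$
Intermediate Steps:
$K{\left(P,h \right)} = \sqrt{h}$ ($K{\left(P,h \right)} = \sqrt{h + 0} = \sqrt{h}$)
$K{\left(7,10 \right)} \left(S{\left(-2 \right)} + 67\right) + M{\left(-79 \right)} = \sqrt{10} \left(0 + 67\right) + \frac{1}{-79} = \sqrt{10} \cdot 67 - \frac{1}{79} = 67 \sqrt{10} - \frac{1}{79} = - \frac{1}{79} + 67 \sqrt{10}$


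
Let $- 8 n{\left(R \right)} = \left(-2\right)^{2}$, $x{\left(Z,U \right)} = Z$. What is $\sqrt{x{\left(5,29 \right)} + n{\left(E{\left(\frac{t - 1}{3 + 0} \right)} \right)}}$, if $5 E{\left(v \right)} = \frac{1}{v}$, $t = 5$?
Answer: $\frac{3 \sqrt{2}}{2} \approx 2.1213$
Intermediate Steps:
$E{\left(v \right)} = \frac{1}{5 v}$
$n{\left(R \right)} = - \frac{1}{2}$ ($n{\left(R \right)} = - \frac{\left(-2\right)^{2}}{8} = \left(- \frac{1}{8}\right) 4 = - \frac{1}{2}$)
$\sqrt{x{\left(5,29 \right)} + n{\left(E{\left(\frac{t - 1}{3 + 0} \right)} \right)}} = \sqrt{5 - \frac{1}{2}} = \sqrt{\frac{9}{2}} = \frac{3 \sqrt{2}}{2}$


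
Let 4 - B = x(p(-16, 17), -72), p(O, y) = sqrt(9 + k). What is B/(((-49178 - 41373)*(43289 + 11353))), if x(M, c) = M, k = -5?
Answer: -1/2473943871 ≈ -4.0421e-10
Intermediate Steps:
p(O, y) = 2 (p(O, y) = sqrt(9 - 5) = sqrt(4) = 2)
B = 2 (B = 4 - 1*2 = 4 - 2 = 2)
B/(((-49178 - 41373)*(43289 + 11353))) = 2/(((-49178 - 41373)*(43289 + 11353))) = 2/((-90551*54642)) = 2/(-4947887742) = 2*(-1/4947887742) = -1/2473943871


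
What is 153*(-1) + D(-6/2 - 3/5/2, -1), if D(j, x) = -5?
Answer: -158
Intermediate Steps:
153*(-1) + D(-6/2 - 3/5/2, -1) = 153*(-1) - 5 = -153 - 5 = -158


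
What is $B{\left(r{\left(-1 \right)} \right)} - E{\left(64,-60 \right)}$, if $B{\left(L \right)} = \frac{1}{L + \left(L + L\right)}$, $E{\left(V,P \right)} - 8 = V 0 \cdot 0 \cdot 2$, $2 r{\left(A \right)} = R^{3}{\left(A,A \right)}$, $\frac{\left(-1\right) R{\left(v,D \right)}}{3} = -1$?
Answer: $- \frac{646}{81} \approx -7.9753$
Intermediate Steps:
$R{\left(v,D \right)} = 3$ ($R{\left(v,D \right)} = \left(-3\right) \left(-1\right) = 3$)
$r{\left(A \right)} = \frac{27}{2}$ ($r{\left(A \right)} = \frac{3^{3}}{2} = \frac{1}{2} \cdot 27 = \frac{27}{2}$)
$E{\left(V,P \right)} = 8$ ($E{\left(V,P \right)} = 8 + V 0 \cdot 0 \cdot 2 = 8 + V 0 \cdot 2 = 8 + V 0 = 8 + 0 = 8$)
$B{\left(L \right)} = \frac{1}{3 L}$ ($B{\left(L \right)} = \frac{1}{L + 2 L} = \frac{1}{3 L}$)
$B{\left(r{\left(-1 \right)} \right)} - E{\left(64,-60 \right)} = \frac{1}{3 \cdot \frac{27}{2}} - 8 = \frac{1}{3} \cdot \frac{2}{27} - 8 = \frac{2}{81} - 8 = - \frac{646}{81}$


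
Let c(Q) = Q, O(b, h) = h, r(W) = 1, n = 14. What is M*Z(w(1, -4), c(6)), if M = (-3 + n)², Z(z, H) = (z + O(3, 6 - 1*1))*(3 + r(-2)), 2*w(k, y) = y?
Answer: 1452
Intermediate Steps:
w(k, y) = y/2
Z(z, H) = 20 + 4*z (Z(z, H) = (z + (6 - 1*1))*(3 + 1) = (z + (6 - 1))*4 = (z + 5)*4 = (5 + z)*4 = 20 + 4*z)
M = 121 (M = (-3 + 14)² = 11² = 121)
M*Z(w(1, -4), c(6)) = 121*(20 + 4*((½)*(-4))) = 121*(20 + 4*(-2)) = 121*(20 - 8) = 121*12 = 1452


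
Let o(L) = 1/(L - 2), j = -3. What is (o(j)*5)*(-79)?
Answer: 79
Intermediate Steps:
o(L) = 1/(-2 + L)
(o(j)*5)*(-79) = (5/(-2 - 3))*(-79) = (5/(-5))*(-79) = -⅕*5*(-79) = -1*(-79) = 79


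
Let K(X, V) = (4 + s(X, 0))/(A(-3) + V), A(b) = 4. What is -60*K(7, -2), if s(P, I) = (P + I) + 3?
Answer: -420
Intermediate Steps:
s(P, I) = 3 + I + P (s(P, I) = (I + P) + 3 = 3 + I + P)
K(X, V) = (7 + X)/(4 + V) (K(X, V) = (4 + (3 + 0 + X))/(4 + V) = (4 + (3 + X))/(4 + V) = (7 + X)/(4 + V))
-60*K(7, -2) = -60*(7 + 7)/(4 - 2) = -60*14/2 = -30*14 = -60*7 = -420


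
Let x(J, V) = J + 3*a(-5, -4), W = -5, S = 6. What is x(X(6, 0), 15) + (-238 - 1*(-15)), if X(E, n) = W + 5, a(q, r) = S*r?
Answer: -295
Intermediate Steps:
a(q, r) = 6*r
X(E, n) = 0 (X(E, n) = -5 + 5 = 0)
x(J, V) = -72 + J (x(J, V) = J + 3*(6*(-4)) = J + 3*(-24) = J - 72 = -72 + J)
x(X(6, 0), 15) + (-238 - 1*(-15)) = (-72 + 0) + (-238 - 1*(-15)) = -72 + (-238 + 15) = -72 - 223 = -295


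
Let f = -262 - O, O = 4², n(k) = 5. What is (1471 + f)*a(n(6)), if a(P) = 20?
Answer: 23860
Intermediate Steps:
O = 16
f = -278 (f = -262 - 1*16 = -262 - 16 = -278)
(1471 + f)*a(n(6)) = (1471 - 278)*20 = 1193*20 = 23860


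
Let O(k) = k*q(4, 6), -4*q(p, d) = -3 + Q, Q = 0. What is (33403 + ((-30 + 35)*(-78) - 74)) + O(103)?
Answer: 132065/4 ≈ 33016.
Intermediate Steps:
q(p, d) = 3/4 (q(p, d) = -(-3 + 0)/4 = -1/4*(-3) = 3/4)
O(k) = 3*k/4 (O(k) = k*(3/4) = 3*k/4)
(33403 + ((-30 + 35)*(-78) - 74)) + O(103) = (33403 + ((-30 + 35)*(-78) - 74)) + (3/4)*103 = (33403 + (5*(-78) - 74)) + 309/4 = (33403 + (-390 - 74)) + 309/4 = (33403 - 464) + 309/4 = 32939 + 309/4 = 132065/4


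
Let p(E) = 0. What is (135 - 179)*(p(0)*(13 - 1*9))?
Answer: 0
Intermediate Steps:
(135 - 179)*(p(0)*(13 - 1*9)) = (135 - 179)*(0*(13 - 1*9)) = -0*(13 - 9) = -0*4 = -44*0 = 0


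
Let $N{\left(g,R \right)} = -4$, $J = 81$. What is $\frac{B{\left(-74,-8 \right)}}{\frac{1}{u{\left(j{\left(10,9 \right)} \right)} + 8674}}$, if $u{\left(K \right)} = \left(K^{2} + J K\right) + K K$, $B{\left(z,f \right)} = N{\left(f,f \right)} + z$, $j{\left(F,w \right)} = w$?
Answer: $-746070$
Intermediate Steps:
$B{\left(z,f \right)} = -4 + z$
$u{\left(K \right)} = 2 K^{2} + 81 K$ ($u{\left(K \right)} = \left(K^{2} + 81 K\right) + K K = \left(K^{2} + 81 K\right) + K^{2} = 2 K^{2} + 81 K$)
$\frac{B{\left(-74,-8 \right)}}{\frac{1}{u{\left(j{\left(10,9 \right)} \right)} + 8674}} = \frac{-4 - 74}{\frac{1}{9 \left(81 + 2 \cdot 9\right) + 8674}} = - \frac{78}{\frac{1}{9 \left(81 + 18\right) + 8674}} = - \frac{78}{\frac{1}{9 \cdot 99 + 8674}} = - \frac{78}{\frac{1}{891 + 8674}} = - \frac{78}{\frac{1}{9565}} = - 78 \frac{1}{\frac{1}{9565}} = \left(-78\right) 9565 = -746070$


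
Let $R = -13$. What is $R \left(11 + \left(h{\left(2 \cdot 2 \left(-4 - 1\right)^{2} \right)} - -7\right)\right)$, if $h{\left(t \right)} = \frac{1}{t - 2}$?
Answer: $- \frac{22945}{98} \approx -234.13$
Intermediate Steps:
$h{\left(t \right)} = \frac{1}{-2 + t}$
$R \left(11 + \left(h{\left(2 \cdot 2 \left(-4 - 1\right)^{2} \right)} - -7\right)\right) = - 13 \left(11 + \left(\frac{1}{-2 + 2 \cdot 2 \left(-4 - 1\right)^{2}} - -7\right)\right) = - 13 \left(11 + \left(\frac{1}{-2 + 4 \left(-5\right)^{2}} + 7\right)\right) = - 13 \left(11 + \left(\frac{1}{-2 + 4 \cdot 25} + 7\right)\right) = - 13 \left(11 + \left(\frac{1}{-2 + 100} + 7\right)\right) = - 13 \left(11 + \left(\frac{1}{98} + 7\right)\right) = - 13 \left(11 + \frac{687}{98}\right) = \left(-13\right) \frac{1765}{98} = - \frac{22945}{98}$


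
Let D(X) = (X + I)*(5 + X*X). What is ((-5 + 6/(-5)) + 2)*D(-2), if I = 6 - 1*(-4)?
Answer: -1512/5 ≈ -302.40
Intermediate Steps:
I = 10 (I = 6 + 4 = 10)
D(X) = (5 + X²)*(10 + X) (D(X) = (X + 10)*(5 + X*X) = (10 + X)*(5 + X²) = (5 + X²)*(10 + X))
((-5 + 6/(-5)) + 2)*D(-2) = ((-5 + 6/(-5)) + 2)*(50 + (-2)³ + 5*(-2) + 10*(-2)²) = ((-5 + 6*(-⅕)) + 2)*(50 - 8 - 10 + 10*4) = ((-5 - 6/5) + 2)*(50 - 8 - 10 + 40) = (-31/5 + 2)*72 = -21/5*72 = -1512/5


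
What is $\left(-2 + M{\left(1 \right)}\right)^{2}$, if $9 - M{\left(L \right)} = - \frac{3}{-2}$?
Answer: $\frac{121}{4} \approx 30.25$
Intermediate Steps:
$M{\left(L \right)} = \frac{15}{2}$ ($M{\left(L \right)} = 9 - - \frac{3}{-2} = 9 - \left(-3\right) \left(- \frac{1}{2}\right) = 9 - \frac{3}{2} = \frac{15}{2}$)
$\left(-2 + M{\left(1 \right)}\right)^{2} = \left(-2 + \frac{15}{2}\right)^{2} = \left(\frac{11}{2}\right)^{2} = \frac{121}{4}$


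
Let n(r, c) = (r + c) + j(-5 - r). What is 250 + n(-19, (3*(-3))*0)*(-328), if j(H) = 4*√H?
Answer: 6482 - 1312*√14 ≈ 1572.9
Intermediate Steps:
n(r, c) = c + r + 4*√(-5 - r) (n(r, c) = (r + c) + 4*√(-5 - r) = (c + r) + 4*√(-5 - r) = c + r + 4*√(-5 - r))
250 + n(-19, (3*(-3))*0)*(-328) = 250 + ((3*(-3))*0 - 19 + 4*√(-5 - 1*(-19)))*(-328) = 250 + (-9*0 - 19 + 4*√(-5 + 19))*(-328) = 250 + (0 - 19 + 4*√14)*(-328) = 250 + (-19 + 4*√14)*(-328) = 250 + (6232 - 1312*√14) = 6482 - 1312*√14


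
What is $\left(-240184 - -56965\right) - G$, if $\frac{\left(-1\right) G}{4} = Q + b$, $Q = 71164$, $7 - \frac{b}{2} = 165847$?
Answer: $-1225283$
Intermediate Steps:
$b = -331680$ ($b = 14 - 331694 = -331680$)
$G = 1042064$ ($G = - 4 \left(71164 - 331680\right) = \left(-4\right) \left(-260516\right) = 1042064$)
$\left(-240184 - -56965\right) - G = \left(-240184 - -56965\right) - 1042064 = \left(-240184 + 56965\right) - 1042064 = -183219 - 1042064 = -1225283$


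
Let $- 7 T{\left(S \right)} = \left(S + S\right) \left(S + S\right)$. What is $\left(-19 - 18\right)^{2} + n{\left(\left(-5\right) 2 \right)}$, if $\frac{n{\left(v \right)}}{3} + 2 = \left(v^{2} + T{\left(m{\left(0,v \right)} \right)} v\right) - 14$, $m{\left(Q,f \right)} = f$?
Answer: $\frac{23347}{7} \approx 3335.3$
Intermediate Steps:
$T{\left(S \right)} = - \frac{4 S^{2}}{7}$ ($T{\left(S \right)} = - \frac{\left(S + S\right) \left(S + S\right)}{7} = - \frac{2 S 2 S}{7} = - \frac{4 S^{2}}{7}$)
$n{\left(v \right)} = -48 + 3 v^{2} - \frac{12 v^{3}}{7}$ ($n{\left(v \right)} = -6 + 3 \left(\left(v^{2} + - \frac{4 v^{2}}{7} v\right) - 14\right) = -6 + 3 \left(\left(v^{2} - \frac{4 v^{3}}{7}\right) - 14\right) = -6 + 3 \left(-14 + v^{2} - \frac{4 v^{3}}{7}\right) = -6 - \left(42 - 3 v^{2} + \frac{12 v^{3}}{7}\right) = -48 + 3 v^{2} - \frac{12 v^{3}}{7}$)
$\left(-19 - 18\right)^{2} + n{\left(\left(-5\right) 2 \right)} = \left(-19 - 18\right)^{2} - \left(48 - 300 - \frac{12000}{7}\right) = \left(-37\right)^{2} - \left(48 - 300 - \frac{12000}{7}\right) = 1369 - - \frac{13764}{7} = 1369 + \left(-48 + 300 + \frac{12000}{7}\right) = 1369 + \frac{13764}{7} = \frac{23347}{7}$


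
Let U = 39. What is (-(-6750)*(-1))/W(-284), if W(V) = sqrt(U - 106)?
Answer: 6750*I*sqrt(67)/67 ≈ 824.64*I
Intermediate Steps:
W(V) = I*sqrt(67) (W(V) = sqrt(39 - 106) = sqrt(-67) = I*sqrt(67))
(-(-6750)*(-1))/W(-284) = (-(-6750)*(-1))/((I*sqrt(67))) = (-675*10)*(-I*sqrt(67)/67) = -(-6750)*I*sqrt(67)/67 = 6750*I*sqrt(67)/67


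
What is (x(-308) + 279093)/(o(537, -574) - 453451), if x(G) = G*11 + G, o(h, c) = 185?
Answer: -275397/453266 ≈ -0.60758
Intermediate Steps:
x(G) = 12*G (x(G) = 11*G + G = 12*G)
(x(-308) + 279093)/(o(537, -574) - 453451) = (12*(-308) + 279093)/(185 - 453451) = (-3696 + 279093)/(-453266) = 275397*(-1/453266) = -275397/453266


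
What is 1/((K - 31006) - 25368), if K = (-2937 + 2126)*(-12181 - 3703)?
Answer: 1/12825550 ≈ 7.7969e-8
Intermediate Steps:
K = 12881924 (K = -811*(-15884) = 12881924)
1/((K - 31006) - 25368) = 1/((12881924 - 31006) - 25368) = 1/(12850918 - 25368) = 1/12825550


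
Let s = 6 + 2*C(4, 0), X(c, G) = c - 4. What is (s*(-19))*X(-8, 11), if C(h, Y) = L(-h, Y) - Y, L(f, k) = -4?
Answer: -456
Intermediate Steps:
X(c, G) = -4 + c
C(h, Y) = -4 - Y
s = -2 (s = 6 + 2*(-4 - 1*0) = 6 + 2*(-4 + 0) = 6 + 2*(-4) = 6 - 8 = -2)
(s*(-19))*X(-8, 11) = (-2*(-19))*(-4 - 8) = 38*(-12) = -456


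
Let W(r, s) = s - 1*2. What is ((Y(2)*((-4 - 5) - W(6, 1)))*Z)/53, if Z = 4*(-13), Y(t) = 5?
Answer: 2080/53 ≈ 39.245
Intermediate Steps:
W(r, s) = -2 + s (W(r, s) = s - 2 = -2 + s)
Z = -52
((Y(2)*((-4 - 5) - W(6, 1)))*Z)/53 = ((5*((-4 - 5) - (-2 + 1)))*(-52))/53 = ((5*(-9 - 1*(-1)))*(-52))*(1/53) = ((5*(-9 + 1))*(-52))*(1/53) = ((5*(-8))*(-52))*(1/53) = -40*(-52)*(1/53) = 2080*(1/53) = 2080/53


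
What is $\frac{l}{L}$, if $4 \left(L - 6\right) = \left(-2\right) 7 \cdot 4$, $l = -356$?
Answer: $\frac{89}{2} \approx 44.5$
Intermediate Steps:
$L = -8$ ($L = 6 + \frac{\left(-2\right) 7 \cdot 4}{4} = 6 + \frac{\left(-14\right) 4}{4} = 6 + \frac{1}{4} \left(-56\right) = 6 - 14 = -8$)
$\frac{l}{L} = - \frac{356}{-8} = \left(-356\right) \left(- \frac{1}{8}\right) = \frac{89}{2}$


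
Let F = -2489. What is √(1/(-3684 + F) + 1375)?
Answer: √52395646202/6173 ≈ 37.081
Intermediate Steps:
√(1/(-3684 + F) + 1375) = √(1/(-3684 - 2489) + 1375) = √(1/(-6173) + 1375) = √(-1/6173 + 1375) = √(8487874/6173) = √52395646202/6173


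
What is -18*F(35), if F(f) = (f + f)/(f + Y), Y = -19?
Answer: -315/4 ≈ -78.750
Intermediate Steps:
F(f) = 2*f/(-19 + f) (F(f) = (f + f)/(f - 19) = (2*f)/(-19 + f) = 2*f/(-19 + f))
-18*F(35) = -36*35/(-19 + 35) = -36*35/16 = -18*35/8 = -315/4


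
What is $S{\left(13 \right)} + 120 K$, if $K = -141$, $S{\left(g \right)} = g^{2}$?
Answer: $-16751$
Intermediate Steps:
$S{\left(13 \right)} + 120 K = 13^{2} + 120 \left(-141\right) = 169 - 16920 = -16751$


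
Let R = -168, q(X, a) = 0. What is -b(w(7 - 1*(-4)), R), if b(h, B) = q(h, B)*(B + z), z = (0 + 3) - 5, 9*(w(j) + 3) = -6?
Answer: 0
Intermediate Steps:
w(j) = -11/3 (w(j) = -3 + (1/9)*(-6) = -3 - 2/3 = -11/3)
z = -2 (z = 3 - 5 = -2)
b(h, B) = 0 (b(h, B) = 0*(B - 2) = 0*(-2 + B) = 0)
-b(w(7 - 1*(-4)), R) = -1*0 = 0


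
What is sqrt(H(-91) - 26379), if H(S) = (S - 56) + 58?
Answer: 2*I*sqrt(6617) ≈ 162.69*I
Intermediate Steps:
H(S) = 2 + S (H(S) = (-56 + S) + 58 = 2 + S)
sqrt(H(-91) - 26379) = sqrt((2 - 91) - 26379) = sqrt(-89 - 26379) = sqrt(-26468) = 2*I*sqrt(6617)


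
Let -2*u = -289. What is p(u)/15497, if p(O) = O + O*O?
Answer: 84099/61988 ≈ 1.3567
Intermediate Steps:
u = 289/2 (u = -½*(-289) = 289/2 ≈ 144.50)
p(O) = O + O²
p(u)/15497 = (289*(1 + 289/2)/2)/15497 = ((289/2)*(291/2))*(1/15497) = (84099/4)*(1/15497) = 84099/61988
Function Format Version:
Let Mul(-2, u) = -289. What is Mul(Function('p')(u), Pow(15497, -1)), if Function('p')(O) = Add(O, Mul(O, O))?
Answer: Rational(84099, 61988) ≈ 1.3567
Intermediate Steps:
u = Rational(289, 2) (u = Mul(Rational(-1, 2), -289) = Rational(289, 2) ≈ 144.50)
Function('p')(O) = Add(O, Pow(O, 2))
Mul(Function('p')(u), Pow(15497, -1)) = Mul(Mul(Rational(289, 2), Add(1, Rational(289, 2))), Pow(15497, -1)) = Mul(Mul(Rational(289, 2), Rational(291, 2)), Rational(1, 15497)) = Mul(Rational(84099, 4), Rational(1, 15497)) = Rational(84099, 61988)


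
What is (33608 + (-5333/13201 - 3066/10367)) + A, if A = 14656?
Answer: 943580387573/19550681 ≈ 48263.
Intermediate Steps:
(33608 + (-5333/13201 - 3066/10367)) + A = (33608 + (-5333/13201 - 3066/10367)) + 14656 = (33608 + (-5333*1/13201 - 3066*1/10367)) + 14656 = (33608 + (-5333/13201 - 438/1481)) + 14656 = (33608 - 13680211/19550681) + 14656 = 657045606837/19550681 + 14656 = 943580387573/19550681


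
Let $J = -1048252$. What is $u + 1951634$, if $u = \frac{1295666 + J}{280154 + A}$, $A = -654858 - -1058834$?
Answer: $\frac{667585807917}{342065} \approx 1.9516 \cdot 10^{6}$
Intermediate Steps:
$A = 403976$ ($A = -654858 + 1058834 = 403976$)
$u = \frac{123707}{342065}$ ($u = \frac{1295666 - 1048252}{280154 + 403976} = \frac{247414}{684130} = 247414 \cdot \frac{1}{684130} = \frac{123707}{342065} \approx 0.36165$)
$u + 1951634 = \frac{123707}{342065} + 1951634 = \frac{667585807917}{342065}$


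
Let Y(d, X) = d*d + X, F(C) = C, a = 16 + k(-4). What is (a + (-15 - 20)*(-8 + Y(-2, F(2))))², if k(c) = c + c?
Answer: 6084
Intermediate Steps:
k(c) = 2*c
a = 8 (a = 16 + 2*(-4) = 16 - 8 = 8)
Y(d, X) = X + d² (Y(d, X) = d² + X = X + d²)
(a + (-15 - 20)*(-8 + Y(-2, F(2))))² = (8 + (-15 - 20)*(-8 + (2 + (-2)²)))² = (8 - 35*(-8 + (2 + 4)))² = (8 - 35*(-8 + 6))² = (8 - 35*(-2))² = (8 + 70)² = 78² = 6084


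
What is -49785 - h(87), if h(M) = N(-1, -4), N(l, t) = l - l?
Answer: -49785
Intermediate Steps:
N(l, t) = 0
h(M) = 0
-49785 - h(87) = -49785 - 1*0 = -49785 + 0 = -49785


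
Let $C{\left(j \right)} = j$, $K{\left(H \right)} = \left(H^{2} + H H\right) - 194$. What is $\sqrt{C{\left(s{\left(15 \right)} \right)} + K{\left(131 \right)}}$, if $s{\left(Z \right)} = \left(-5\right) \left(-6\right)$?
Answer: $\sqrt{34158} \approx 184.82$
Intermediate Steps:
$K{\left(H \right)} = -194 + 2 H^{2}$ ($K{\left(H \right)} = \left(H^{2} + H^{2}\right) - 194 = 2 H^{2} - 194 = -194 + 2 H^{2}$)
$s{\left(Z \right)} = 30$
$\sqrt{C{\left(s{\left(15 \right)} \right)} + K{\left(131 \right)}} = \sqrt{30 - \left(194 - 2 \cdot 131^{2}\right)} = \sqrt{30 + \left(-194 + 2 \cdot 17161\right)} = \sqrt{30 + \left(-194 + 34322\right)} = \sqrt{30 + 34128} = \sqrt{34158}$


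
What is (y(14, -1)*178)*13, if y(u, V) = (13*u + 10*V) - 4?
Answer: 388752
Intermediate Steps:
y(u, V) = -4 + 10*V + 13*u (y(u, V) = (10*V + 13*u) - 4 = -4 + 10*V + 13*u)
(y(14, -1)*178)*13 = ((-4 + 10*(-1) + 13*14)*178)*13 = ((-4 - 10 + 182)*178)*13 = (168*178)*13 = 29904*13 = 388752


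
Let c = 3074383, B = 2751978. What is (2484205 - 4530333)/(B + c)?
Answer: -2046128/5826361 ≈ -0.35118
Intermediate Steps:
(2484205 - 4530333)/(B + c) = (2484205 - 4530333)/(2751978 + 3074383) = -2046128/5826361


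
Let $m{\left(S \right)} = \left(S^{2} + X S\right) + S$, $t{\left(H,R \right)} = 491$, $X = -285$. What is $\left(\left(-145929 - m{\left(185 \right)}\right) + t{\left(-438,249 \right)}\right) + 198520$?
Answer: $71397$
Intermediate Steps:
$m{\left(S \right)} = S^{2} - 284 S$ ($m{\left(S \right)} = \left(S^{2} - 285 S\right) + S = S^{2} - 284 S$)
$\left(\left(-145929 - m{\left(185 \right)}\right) + t{\left(-438,249 \right)}\right) + 198520 = \left(\left(-145929 - 185 \left(-284 + 185\right)\right) + 491\right) + 198520 = \left(\left(-145929 - 185 \left(-99\right)\right) + 491\right) + 198520 = \left(\left(-145929 - -18315\right) + 491\right) + 198520 = \left(\left(-145929 + 18315\right) + 491\right) + 198520 = \left(-127614 + 491\right) + 198520 = -127123 + 198520 = 71397$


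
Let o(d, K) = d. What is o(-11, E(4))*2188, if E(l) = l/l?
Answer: -24068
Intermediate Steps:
E(l) = 1
o(-11, E(4))*2188 = -11*2188 = -24068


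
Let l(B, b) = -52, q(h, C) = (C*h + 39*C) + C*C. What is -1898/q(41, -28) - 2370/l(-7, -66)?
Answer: 34129/728 ≈ 46.880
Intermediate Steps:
q(h, C) = C**2 + 39*C + C*h (q(h, C) = (39*C + C*h) + C**2 = C**2 + 39*C + C*h)
-1898/q(41, -28) - 2370/l(-7, -66) = -1898*(-1/(28*(39 - 28 + 41))) - 2370/(-52) = -1898/((-28*52)) - 2370*(-1/52) = -1898/(-1456) + 1185/26 = -1898*(-1/1456) + 1185/26 = 73/56 + 1185/26 = 34129/728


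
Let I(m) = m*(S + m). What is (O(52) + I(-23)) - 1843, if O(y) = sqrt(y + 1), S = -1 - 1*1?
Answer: -1268 + sqrt(53) ≈ -1260.7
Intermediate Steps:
S = -2 (S = -1 - 1 = -2)
I(m) = m*(-2 + m)
O(y) = sqrt(1 + y)
(O(52) + I(-23)) - 1843 = (sqrt(1 + 52) - 23*(-2 - 23)) - 1843 = (sqrt(53) - 23*(-25)) - 1843 = (sqrt(53) + 575) - 1843 = (575 + sqrt(53)) - 1843 = -1268 + sqrt(53)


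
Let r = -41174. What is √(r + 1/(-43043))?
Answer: I*√76283063625769/43043 ≈ 202.91*I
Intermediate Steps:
√(r + 1/(-43043)) = √(-41174 + 1/(-43043)) = √(-41174 - 1/43043) = √(-1772252483/43043) = I*√76283063625769/43043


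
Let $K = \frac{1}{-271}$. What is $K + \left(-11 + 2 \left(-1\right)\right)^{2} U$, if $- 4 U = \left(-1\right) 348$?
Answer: $\frac{3984512}{271} \approx 14703.0$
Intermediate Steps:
$K = - \frac{1}{271} \approx -0.00369$
$U = 87$ ($U = - \frac{\left(-1\right) 348}{4} = \left(- \frac{1}{4}\right) \left(-348\right) = 87$)
$K + \left(-11 + 2 \left(-1\right)\right)^{2} U = - \frac{1}{271} + \left(-11 + 2 \left(-1\right)\right)^{2} \cdot 87 = - \frac{1}{271} + \left(-11 - 2\right)^{2} \cdot 87 = - \frac{1}{271} + \left(-13\right)^{2} \cdot 87 = - \frac{1}{271} + 169 \cdot 87 = - \frac{1}{271} + 14703 = \frac{3984512}{271}$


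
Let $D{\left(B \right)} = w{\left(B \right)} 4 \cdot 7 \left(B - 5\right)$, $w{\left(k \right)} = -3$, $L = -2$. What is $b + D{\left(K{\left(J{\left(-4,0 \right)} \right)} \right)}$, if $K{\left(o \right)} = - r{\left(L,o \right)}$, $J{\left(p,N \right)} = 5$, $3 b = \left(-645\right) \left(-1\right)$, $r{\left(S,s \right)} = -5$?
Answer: $215$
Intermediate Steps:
$b = 215$ ($b = \frac{\left(-645\right) \left(-1\right)}{3} = \frac{1}{3} \cdot 645 = 215$)
$K{\left(o \right)} = 5$ ($K{\left(o \right)} = \left(-1\right) \left(-5\right) = 5$)
$D{\left(B \right)} = 420 - 84 B$ ($D{\left(B \right)} = \left(-3\right) 4 \cdot 7 \left(B - 5\right) = - 12 \cdot 7 \left(-5 + B\right) = - 12 \left(-35 + 7 B\right) = 420 - 84 B$)
$b + D{\left(K{\left(J{\left(-4,0 \right)} \right)} \right)} = 215 + \left(420 - 420\right) = 215 + 0 = 215$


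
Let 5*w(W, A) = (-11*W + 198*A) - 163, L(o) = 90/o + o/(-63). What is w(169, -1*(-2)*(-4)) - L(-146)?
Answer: -16623109/22995 ≈ -722.90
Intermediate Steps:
L(o) = 90/o - o/63 (L(o) = 90/o + o*(-1/63) = 90/o - o/63)
w(W, A) = -163/5 - 11*W/5 + 198*A/5 (w(W, A) = ((-11*W + 198*A) - 163)/5 = (-163 - 11*W + 198*A)/5 = -163/5 - 11*W/5 + 198*A/5)
w(169, -1*(-2)*(-4)) - L(-146) = (-163/5 - 11/5*169 + 198*(-1*(-2)*(-4))/5) - (90/(-146) - 1/63*(-146)) = (-163/5 - 1859/5 + 198*(2*(-4))/5) - (90*(-1/146) + 146/63) = (-163/5 - 1859/5 + (198/5)*(-8)) - (-45/73 + 146/63) = (-163/5 - 1859/5 - 1584/5) - 1*7823/4599 = -3606/5 - 7823/4599 = -16623109/22995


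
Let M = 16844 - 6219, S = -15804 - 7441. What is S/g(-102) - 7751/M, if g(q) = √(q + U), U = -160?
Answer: -7751/10625 + 23245*I*√262/262 ≈ -0.72951 + 1436.1*I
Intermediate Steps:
S = -23245
M = 10625
g(q) = √(-160 + q) (g(q) = √(q - 160) = √(-160 + q))
S/g(-102) - 7751/M = -23245/√(-160 - 102) - 7751/10625 = -23245*(-I*√262/262) - 7751*1/10625 = -23245*(-I*√262/262) - 7751/10625 = -(-23245)*I*√262/262 - 7751/10625 = 23245*I*√262/262 - 7751/10625 = -7751/10625 + 23245*I*√262/262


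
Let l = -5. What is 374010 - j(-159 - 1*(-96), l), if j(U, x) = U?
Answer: 374073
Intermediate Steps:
374010 - j(-159 - 1*(-96), l) = 374010 - (-159 - 1*(-96)) = 374010 - (-159 + 96) = 374010 - 1*(-63) = 374010 + 63 = 374073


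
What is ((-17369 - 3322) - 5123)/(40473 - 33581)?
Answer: -12907/3446 ≈ -3.7455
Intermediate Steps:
((-17369 - 3322) - 5123)/(40473 - 33581) = (-20691 - 5123)/6892 = -25814*1/6892 = -12907/3446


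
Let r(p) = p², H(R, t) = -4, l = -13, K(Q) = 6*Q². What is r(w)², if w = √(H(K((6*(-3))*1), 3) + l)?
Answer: 289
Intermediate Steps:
w = I*√17 (w = √(-4 - 13) = √(-17) = I*√17 ≈ 4.1231*I)
r(w)² = ((I*√17)²)² = (-17)² = 289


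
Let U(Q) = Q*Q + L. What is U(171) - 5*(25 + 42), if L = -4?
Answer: 28902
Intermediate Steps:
U(Q) = -4 + Q² (U(Q) = Q*Q - 4 = Q² - 4 = -4 + Q²)
U(171) - 5*(25 + 42) = (-4 + 171²) - 5*(25 + 42) = (-4 + 29241) - 5*67 = 29237 - 335 = 28902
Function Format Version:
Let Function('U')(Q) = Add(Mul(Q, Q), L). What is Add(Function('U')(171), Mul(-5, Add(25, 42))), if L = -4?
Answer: 28902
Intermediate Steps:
Function('U')(Q) = Add(-4, Pow(Q, 2)) (Function('U')(Q) = Add(Mul(Q, Q), -4) = Add(Pow(Q, 2), -4) = Add(-4, Pow(Q, 2)))
Add(Function('U')(171), Mul(-5, Add(25, 42))) = Add(Add(-4, Pow(171, 2)), Mul(-5, Add(25, 42))) = Add(Add(-4, 29241), Mul(-5, 67)) = Add(29237, -335) = 28902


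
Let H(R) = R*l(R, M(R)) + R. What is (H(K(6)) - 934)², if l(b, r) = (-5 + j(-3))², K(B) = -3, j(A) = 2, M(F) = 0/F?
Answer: 929296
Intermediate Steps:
M(F) = 0
l(b, r) = 9 (l(b, r) = (-5 + 2)² = (-3)² = 9)
H(R) = 10*R (H(R) = R*9 + R = 9*R + R = 10*R)
(H(K(6)) - 934)² = (10*(-3) - 934)² = (-30 - 934)² = (-964)² = 929296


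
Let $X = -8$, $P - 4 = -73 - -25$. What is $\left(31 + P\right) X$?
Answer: $104$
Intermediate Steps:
$P = -44$ ($P = 4 - 48 = -44$)
$\left(31 + P\right) X = \left(31 - 44\right) \left(-8\right) = \left(-13\right) \left(-8\right) = 104$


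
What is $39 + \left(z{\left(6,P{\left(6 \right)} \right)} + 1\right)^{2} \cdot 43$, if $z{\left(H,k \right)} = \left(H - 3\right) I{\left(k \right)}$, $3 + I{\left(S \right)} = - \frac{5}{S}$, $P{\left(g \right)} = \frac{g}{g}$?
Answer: $22786$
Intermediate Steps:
$P{\left(g \right)} = 1$
$I{\left(S \right)} = -3 - \frac{5}{S}$
$z{\left(H,k \right)} = \left(-3 + H\right) \left(-3 - \frac{5}{k}\right)$ ($z{\left(H,k \right)} = \left(H - 3\right) \left(-3 - \frac{5}{k}\right) = \left(-3 + H\right) \left(-3 - \frac{5}{k}\right)$)
$39 + \left(z{\left(6,P{\left(6 \right)} \right)} + 1\right)^{2} \cdot 43 = 39 + \left(- \frac{\left(-3 + 6\right) \left(5 + 3 \cdot 1\right)}{1} + 1\right)^{2} \cdot 43 = 39 + \left(\left(-1\right) 1 \cdot 3 \left(5 + 3\right) + 1\right)^{2} \cdot 43 = 39 + \left(\left(-1\right) 1 \cdot 3 \cdot 8 + 1\right)^{2} \cdot 43 = 39 + \left(-24 + 1\right)^{2} \cdot 43 = 39 + \left(-23\right)^{2} \cdot 43 = 39 + 529 \cdot 43 = 39 + 22747 = 22786$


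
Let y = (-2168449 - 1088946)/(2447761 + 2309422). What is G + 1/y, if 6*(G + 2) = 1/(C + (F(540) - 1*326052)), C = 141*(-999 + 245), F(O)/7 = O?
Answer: -28986062178463/8376443360820 ≈ -3.4604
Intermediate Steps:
F(O) = 7*O
C = -106314 (C = 141*(-754) = -106314)
y = -3257395/4757183 ≈ -0.68473
G = -5143033/2571516 (G = -2 + 1/(6*(-106314 + (7*540 - 1*326052))) = -2 + 1/(6*(-106314 + (3780 - 326052))) = -2 + 1/(6*(-106314 - 322272)) = -2 + (1/6)/(-428586) = -2 + (1/6)*(-1/428586) = -2 - 1/2571516 = -5143033/2571516 ≈ -2.0000)
G + 1/y = -5143033/2571516 + 1/(-3257395/4757183) = -5143033/2571516 - 4757183/3257395 = -28986062178463/8376443360820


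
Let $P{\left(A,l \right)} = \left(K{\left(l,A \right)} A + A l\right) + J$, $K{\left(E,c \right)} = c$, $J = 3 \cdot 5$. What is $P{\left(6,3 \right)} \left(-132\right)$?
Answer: $-9108$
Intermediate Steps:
$J = 15$
$P{\left(A,l \right)} = 15 + A^{2} + A l$ ($P{\left(A,l \right)} = \left(A A + A l\right) + 15 = \left(A^{2} + A l\right) + 15 = 15 + A^{2} + A l$)
$P{\left(6,3 \right)} \left(-132\right) = \left(15 + 6^{2} + 6 \cdot 3\right) \left(-132\right) = \left(15 + 36 + 18\right) \left(-132\right) = 69 \left(-132\right) = -9108$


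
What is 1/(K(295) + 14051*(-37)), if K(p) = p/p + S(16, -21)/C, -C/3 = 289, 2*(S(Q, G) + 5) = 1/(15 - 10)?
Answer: -8670/4507411571 ≈ -1.9235e-6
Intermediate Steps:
S(Q, G) = -49/10 (S(Q, G) = -5 + 1/(2*(15 - 10)) = -5 + (1/2)/5 = -5 + (1/2)*(1/5) = -5 + 1/10 = -49/10)
C = -867 (C = -3*289 = -867)
K(p) = 8719/8670 (K(p) = p/p - 49/10/(-867) = 1 - 49/10*(-1/867) = 1 + 49/8670 = 8719/8670)
1/(K(295) + 14051*(-37)) = 1/(8719/8670 + 14051*(-37)) = 1/(8719/8670 - 519887) = 1/(-4507411571/8670) = -8670/4507411571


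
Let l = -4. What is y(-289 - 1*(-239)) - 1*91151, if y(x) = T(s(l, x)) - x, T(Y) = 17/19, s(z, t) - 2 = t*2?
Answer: -1730902/19 ≈ -91100.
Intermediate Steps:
s(z, t) = 2 + 2*t (s(z, t) = 2 + t*2 = 2 + 2*t)
T(Y) = 17/19 (T(Y) = 17*(1/19) = 17/19)
y(x) = 17/19 - x
y(-289 - 1*(-239)) - 1*91151 = (17/19 - (-289 - 1*(-239))) - 1*91151 = (17/19 - (-289 + 239)) - 91151 = (17/19 - 1*(-50)) - 91151 = (17/19 + 50) - 91151 = 967/19 - 91151 = -1730902/19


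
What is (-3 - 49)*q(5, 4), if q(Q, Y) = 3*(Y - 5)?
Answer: 156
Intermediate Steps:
q(Q, Y) = -15 + 3*Y (q(Q, Y) = 3*(-5 + Y) = -15 + 3*Y)
(-3 - 49)*q(5, 4) = (-3 - 49)*(-15 + 3*4) = -52*(-15 + 12) = -52*(-3) = 156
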